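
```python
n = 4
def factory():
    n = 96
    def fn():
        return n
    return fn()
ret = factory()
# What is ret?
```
96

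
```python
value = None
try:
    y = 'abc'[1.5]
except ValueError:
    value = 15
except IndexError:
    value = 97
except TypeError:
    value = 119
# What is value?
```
119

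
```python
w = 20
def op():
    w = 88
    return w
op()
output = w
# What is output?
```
20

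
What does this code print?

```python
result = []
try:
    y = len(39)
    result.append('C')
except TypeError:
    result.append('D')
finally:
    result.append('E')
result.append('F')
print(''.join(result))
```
DEF

finally always runs, even after exception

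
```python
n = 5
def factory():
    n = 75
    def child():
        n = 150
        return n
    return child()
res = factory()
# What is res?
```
150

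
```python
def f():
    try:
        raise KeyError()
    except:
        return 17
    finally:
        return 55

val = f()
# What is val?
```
55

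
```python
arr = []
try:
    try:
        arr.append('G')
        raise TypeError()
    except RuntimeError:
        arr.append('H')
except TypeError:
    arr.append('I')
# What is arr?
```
['G', 'I']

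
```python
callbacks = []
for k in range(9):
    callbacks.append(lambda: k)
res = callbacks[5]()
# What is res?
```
8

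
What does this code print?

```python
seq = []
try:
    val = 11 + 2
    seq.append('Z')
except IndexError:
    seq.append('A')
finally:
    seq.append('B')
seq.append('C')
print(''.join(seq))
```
ZBC

finally runs after normal execution too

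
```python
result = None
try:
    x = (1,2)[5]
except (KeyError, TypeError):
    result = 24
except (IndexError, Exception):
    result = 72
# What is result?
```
72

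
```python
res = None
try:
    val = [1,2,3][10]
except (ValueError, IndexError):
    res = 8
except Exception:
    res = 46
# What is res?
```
8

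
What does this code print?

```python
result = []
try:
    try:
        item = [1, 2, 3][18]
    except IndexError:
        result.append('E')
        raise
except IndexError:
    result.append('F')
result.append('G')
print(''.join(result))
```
EFG

raise without argument re-raises current exception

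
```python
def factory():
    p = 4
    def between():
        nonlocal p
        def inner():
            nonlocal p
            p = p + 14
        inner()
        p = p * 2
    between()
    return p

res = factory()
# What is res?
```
36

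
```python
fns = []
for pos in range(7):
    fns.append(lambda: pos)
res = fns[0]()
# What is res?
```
6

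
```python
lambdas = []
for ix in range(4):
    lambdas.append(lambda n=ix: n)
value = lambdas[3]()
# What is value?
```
3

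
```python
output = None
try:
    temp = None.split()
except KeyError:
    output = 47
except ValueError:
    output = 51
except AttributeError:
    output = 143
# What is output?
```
143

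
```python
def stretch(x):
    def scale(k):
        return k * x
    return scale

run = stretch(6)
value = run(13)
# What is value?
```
78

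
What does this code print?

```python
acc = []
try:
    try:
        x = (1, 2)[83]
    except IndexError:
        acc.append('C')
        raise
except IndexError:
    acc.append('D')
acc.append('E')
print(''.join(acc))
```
CDE

raise without argument re-raises current exception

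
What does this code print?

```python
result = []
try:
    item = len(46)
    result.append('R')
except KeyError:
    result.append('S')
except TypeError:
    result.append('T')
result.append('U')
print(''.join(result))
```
TU

TypeError is caught by its specific handler, not KeyError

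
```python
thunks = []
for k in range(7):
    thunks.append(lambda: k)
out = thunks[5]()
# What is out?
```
6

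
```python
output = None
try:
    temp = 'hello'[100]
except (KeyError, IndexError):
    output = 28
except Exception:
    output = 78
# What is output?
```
28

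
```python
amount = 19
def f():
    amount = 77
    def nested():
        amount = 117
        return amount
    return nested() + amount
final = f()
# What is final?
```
194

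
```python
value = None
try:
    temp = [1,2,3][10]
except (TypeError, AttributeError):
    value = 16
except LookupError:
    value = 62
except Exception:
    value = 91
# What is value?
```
62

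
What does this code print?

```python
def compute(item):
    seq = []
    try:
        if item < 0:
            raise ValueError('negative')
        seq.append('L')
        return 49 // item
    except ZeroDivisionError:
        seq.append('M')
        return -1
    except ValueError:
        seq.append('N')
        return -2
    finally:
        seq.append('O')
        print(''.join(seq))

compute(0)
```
LMO

item=0 causes ZeroDivisionError, caught, finally prints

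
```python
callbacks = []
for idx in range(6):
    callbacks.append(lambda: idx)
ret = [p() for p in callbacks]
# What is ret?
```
[5, 5, 5, 5, 5, 5]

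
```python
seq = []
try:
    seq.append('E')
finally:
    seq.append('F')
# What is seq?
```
['E', 'F']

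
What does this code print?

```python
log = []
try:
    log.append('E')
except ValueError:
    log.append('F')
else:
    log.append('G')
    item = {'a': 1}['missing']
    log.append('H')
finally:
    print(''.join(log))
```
EG

Try succeeds, else appends 'G', KeyError in else is uncaught, finally prints before exception propagates ('H' never appended)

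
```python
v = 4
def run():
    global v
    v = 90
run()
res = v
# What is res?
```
90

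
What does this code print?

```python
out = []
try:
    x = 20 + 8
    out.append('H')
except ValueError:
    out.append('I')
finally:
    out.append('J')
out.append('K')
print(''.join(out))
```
HJK

finally runs after normal execution too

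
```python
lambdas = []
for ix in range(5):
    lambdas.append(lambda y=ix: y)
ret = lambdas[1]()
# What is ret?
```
1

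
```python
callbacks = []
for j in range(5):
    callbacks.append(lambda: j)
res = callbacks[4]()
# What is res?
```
4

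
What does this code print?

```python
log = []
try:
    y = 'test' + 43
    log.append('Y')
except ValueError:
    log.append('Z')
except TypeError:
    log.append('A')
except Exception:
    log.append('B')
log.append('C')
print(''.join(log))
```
AC

TypeError matches before generic Exception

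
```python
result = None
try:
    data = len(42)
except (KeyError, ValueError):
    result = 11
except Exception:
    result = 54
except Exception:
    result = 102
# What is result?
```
54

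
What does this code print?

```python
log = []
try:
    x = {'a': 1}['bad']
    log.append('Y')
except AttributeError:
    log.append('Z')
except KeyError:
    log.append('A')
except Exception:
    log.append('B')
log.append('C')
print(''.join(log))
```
AC

KeyError matches before generic Exception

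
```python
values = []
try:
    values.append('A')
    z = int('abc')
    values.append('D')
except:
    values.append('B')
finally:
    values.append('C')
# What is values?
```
['A', 'B', 'C']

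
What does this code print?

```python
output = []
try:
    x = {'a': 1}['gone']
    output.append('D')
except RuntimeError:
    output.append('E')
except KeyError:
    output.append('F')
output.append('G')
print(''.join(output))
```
FG

KeyError is caught by its specific handler, not RuntimeError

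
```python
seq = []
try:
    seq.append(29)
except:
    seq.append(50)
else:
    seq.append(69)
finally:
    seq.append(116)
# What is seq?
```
[29, 69, 116]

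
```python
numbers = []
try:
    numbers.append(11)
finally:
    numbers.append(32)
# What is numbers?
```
[11, 32]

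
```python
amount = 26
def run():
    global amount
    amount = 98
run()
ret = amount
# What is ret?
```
98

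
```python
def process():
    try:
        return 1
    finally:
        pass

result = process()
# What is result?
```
1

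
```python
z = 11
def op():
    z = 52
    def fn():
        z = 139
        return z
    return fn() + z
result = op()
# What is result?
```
191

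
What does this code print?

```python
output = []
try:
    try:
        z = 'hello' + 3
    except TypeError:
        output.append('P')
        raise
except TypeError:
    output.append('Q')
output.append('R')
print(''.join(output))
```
PQR

raise without argument re-raises current exception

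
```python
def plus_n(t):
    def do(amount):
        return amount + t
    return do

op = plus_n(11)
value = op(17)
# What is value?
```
28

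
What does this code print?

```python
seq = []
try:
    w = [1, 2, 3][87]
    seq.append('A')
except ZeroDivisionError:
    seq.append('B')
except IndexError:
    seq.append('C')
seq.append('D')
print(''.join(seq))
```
CD

IndexError is caught by its specific handler, not ZeroDivisionError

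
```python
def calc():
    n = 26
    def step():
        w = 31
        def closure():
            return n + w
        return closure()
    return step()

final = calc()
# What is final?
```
57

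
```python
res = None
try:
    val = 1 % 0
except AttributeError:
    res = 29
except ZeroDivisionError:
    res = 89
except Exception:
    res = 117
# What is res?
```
89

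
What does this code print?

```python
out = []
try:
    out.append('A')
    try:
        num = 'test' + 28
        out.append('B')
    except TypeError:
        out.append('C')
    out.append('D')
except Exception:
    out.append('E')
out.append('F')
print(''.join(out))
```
ACDF

Inner exception caught by inner handler, outer continues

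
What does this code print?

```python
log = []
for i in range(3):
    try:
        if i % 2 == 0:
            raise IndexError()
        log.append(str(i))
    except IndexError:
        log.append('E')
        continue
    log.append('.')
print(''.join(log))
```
E1.E

continue in except skips rest of loop body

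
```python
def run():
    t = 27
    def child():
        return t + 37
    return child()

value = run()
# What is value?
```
64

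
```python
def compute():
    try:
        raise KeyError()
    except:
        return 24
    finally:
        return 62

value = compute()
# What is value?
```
62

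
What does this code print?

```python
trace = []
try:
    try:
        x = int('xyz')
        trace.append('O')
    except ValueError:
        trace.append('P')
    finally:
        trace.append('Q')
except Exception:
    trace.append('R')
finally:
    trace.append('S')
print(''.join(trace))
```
PQS

Both finally blocks run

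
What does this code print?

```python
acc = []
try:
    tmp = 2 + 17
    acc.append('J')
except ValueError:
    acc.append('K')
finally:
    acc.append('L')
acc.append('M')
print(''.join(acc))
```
JLM

finally runs after normal execution too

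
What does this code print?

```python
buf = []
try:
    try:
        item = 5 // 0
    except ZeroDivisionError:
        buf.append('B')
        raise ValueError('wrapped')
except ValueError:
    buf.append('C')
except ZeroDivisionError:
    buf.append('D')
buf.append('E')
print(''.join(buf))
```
BCE

ValueError raised and caught, original ZeroDivisionError not re-raised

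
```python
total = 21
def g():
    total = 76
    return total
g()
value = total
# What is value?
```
21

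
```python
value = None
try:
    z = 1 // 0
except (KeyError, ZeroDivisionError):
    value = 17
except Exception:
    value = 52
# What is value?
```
17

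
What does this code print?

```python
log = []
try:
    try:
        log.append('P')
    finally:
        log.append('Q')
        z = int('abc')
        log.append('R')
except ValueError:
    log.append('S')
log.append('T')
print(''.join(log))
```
PQST

Exception in inner finally caught by outer except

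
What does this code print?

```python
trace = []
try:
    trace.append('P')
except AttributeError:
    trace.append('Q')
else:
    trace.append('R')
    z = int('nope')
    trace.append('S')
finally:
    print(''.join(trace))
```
PR

Try succeeds, else appends 'R', ValueError in else is uncaught, finally prints before exception propagates ('S' never appended)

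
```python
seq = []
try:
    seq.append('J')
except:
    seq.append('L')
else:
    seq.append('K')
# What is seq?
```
['J', 'K']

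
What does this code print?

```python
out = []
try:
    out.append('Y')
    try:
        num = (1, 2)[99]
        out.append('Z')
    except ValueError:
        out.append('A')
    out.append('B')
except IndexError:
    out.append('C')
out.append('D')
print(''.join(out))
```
YCD

Inner handler doesn't match, propagates to outer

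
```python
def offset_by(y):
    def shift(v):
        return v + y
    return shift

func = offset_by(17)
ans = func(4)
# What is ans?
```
21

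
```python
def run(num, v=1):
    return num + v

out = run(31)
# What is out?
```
32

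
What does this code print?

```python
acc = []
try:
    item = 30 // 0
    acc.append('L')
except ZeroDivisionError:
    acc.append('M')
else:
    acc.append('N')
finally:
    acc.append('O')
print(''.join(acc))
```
MO

Exception: except runs, else skipped, finally runs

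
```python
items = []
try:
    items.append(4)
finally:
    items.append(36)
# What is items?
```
[4, 36]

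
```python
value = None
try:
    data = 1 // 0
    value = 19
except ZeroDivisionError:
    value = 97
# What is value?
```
97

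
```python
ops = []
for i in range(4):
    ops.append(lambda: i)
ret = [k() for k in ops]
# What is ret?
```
[3, 3, 3, 3]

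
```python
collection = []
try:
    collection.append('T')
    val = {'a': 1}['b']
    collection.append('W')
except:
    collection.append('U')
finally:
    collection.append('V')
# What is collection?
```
['T', 'U', 'V']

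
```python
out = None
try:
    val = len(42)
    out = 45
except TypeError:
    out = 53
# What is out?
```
53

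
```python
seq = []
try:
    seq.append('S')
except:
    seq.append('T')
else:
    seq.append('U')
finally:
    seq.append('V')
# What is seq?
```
['S', 'U', 'V']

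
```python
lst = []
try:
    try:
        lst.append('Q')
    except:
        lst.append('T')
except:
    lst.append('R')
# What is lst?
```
['Q']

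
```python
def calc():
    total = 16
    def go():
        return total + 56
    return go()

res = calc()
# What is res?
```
72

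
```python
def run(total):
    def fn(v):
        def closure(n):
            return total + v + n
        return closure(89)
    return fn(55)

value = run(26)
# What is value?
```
170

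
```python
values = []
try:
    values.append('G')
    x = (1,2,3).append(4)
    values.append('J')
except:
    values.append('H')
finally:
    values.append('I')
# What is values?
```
['G', 'H', 'I']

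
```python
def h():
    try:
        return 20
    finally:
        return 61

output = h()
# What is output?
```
61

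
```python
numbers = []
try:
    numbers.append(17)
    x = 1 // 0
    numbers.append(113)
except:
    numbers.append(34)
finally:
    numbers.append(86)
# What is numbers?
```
[17, 34, 86]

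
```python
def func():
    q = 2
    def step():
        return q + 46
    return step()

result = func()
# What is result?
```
48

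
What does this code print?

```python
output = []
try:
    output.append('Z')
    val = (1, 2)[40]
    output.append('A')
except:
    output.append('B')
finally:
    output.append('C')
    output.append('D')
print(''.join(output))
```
ZBCD

Code before exception runs, then except, then all of finally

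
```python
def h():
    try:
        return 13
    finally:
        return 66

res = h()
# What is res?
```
66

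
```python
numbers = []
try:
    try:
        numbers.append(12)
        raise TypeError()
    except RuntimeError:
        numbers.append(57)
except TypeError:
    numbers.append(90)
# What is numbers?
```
[12, 90]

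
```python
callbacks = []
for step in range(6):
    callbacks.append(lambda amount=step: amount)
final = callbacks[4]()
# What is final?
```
4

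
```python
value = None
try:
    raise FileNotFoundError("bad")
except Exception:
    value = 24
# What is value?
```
24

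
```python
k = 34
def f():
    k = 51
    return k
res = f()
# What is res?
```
51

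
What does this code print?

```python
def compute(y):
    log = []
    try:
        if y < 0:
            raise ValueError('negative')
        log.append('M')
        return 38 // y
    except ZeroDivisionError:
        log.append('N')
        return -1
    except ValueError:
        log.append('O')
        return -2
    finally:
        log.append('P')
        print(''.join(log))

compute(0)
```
MNP

y=0 causes ZeroDivisionError, caught, finally prints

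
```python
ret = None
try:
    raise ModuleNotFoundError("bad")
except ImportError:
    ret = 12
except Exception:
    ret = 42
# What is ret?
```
12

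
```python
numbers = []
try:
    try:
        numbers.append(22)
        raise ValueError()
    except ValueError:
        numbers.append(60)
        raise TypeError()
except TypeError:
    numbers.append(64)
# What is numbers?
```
[22, 60, 64]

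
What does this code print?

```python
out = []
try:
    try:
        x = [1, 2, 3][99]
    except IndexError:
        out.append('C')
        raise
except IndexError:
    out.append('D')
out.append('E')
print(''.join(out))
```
CDE

raise without argument re-raises current exception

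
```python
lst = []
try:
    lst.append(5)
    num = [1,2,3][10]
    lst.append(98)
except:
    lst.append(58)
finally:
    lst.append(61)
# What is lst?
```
[5, 58, 61]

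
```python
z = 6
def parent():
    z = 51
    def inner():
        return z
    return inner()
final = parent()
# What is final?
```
51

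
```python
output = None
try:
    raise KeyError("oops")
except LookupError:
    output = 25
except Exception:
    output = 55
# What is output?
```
25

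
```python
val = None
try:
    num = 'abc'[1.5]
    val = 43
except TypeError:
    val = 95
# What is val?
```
95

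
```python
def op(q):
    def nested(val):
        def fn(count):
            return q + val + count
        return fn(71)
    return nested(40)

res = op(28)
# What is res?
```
139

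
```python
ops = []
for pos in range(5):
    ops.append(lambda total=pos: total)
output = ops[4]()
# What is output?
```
4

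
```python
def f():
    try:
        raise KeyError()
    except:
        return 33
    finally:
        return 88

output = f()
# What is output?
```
88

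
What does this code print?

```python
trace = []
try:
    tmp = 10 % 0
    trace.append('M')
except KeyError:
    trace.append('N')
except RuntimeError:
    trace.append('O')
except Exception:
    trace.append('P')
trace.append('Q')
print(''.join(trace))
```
PQ

ZeroDivisionError not specifically caught, falls to Exception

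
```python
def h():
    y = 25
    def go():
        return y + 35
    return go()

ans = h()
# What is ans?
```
60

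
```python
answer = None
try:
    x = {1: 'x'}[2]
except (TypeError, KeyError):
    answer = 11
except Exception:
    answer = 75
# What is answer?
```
11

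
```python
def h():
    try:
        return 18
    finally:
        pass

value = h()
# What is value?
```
18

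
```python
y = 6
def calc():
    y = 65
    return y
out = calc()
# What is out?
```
65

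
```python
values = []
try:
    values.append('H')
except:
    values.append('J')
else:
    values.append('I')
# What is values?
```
['H', 'I']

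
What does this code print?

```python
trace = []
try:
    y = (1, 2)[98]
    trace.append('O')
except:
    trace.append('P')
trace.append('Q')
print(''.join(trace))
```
PQ

Exception raised in try, caught by bare except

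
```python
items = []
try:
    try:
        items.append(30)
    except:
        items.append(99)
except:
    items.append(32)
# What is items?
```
[30]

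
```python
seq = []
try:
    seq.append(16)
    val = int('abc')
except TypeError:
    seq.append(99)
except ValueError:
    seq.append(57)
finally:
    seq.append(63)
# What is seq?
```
[16, 57, 63]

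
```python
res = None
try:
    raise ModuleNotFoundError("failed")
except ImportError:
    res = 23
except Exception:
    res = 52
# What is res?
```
23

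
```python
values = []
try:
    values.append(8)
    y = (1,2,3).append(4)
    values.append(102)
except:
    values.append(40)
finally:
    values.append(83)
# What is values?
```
[8, 40, 83]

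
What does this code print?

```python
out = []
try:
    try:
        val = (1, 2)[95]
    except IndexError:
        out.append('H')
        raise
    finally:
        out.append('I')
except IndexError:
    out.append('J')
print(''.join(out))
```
HIJ

finally runs before re-raised exception propagates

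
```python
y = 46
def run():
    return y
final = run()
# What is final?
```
46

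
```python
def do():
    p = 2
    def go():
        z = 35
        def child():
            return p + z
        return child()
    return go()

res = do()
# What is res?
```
37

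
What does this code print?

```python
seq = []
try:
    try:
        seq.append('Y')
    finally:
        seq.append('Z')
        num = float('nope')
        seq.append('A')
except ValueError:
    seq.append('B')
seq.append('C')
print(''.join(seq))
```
YZBC

Exception in inner finally caught by outer except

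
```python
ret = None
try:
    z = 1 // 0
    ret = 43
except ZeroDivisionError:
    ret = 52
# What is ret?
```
52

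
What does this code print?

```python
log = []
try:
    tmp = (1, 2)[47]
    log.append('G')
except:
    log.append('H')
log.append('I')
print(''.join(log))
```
HI

Exception raised in try, caught by bare except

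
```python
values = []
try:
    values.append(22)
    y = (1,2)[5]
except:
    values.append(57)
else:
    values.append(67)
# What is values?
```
[22, 57]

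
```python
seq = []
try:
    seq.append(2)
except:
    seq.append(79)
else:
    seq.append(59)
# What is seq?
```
[2, 59]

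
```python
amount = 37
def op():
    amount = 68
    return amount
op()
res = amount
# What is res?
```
37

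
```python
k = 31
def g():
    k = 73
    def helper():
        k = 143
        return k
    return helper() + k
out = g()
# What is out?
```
216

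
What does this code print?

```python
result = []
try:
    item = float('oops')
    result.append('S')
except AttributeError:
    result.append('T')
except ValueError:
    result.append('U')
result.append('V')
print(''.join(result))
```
UV

ValueError is caught by its specific handler, not AttributeError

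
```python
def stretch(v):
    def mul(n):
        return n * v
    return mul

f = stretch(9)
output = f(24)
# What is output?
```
216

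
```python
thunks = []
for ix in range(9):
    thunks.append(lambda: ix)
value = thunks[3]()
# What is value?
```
8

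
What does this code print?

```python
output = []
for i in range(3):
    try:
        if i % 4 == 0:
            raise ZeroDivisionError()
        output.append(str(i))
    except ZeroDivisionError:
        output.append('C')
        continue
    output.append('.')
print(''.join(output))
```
C1.2.

continue in except skips rest of loop body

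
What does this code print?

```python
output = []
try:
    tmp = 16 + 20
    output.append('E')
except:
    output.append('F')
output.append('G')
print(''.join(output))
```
EG

No exception, try block completes normally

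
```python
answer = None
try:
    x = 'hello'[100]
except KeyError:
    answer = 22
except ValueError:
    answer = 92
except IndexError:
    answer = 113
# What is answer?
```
113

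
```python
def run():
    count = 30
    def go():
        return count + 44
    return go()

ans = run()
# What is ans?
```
74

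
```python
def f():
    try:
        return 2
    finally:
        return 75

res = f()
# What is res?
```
75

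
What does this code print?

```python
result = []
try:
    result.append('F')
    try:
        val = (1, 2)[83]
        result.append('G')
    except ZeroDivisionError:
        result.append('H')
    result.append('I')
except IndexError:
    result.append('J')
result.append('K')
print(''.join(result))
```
FJK

Inner handler doesn't match, propagates to outer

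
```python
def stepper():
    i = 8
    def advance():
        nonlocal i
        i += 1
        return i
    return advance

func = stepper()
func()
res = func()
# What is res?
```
10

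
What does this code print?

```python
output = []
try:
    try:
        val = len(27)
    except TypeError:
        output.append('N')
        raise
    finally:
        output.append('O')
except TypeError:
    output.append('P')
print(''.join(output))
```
NOP

finally runs before re-raised exception propagates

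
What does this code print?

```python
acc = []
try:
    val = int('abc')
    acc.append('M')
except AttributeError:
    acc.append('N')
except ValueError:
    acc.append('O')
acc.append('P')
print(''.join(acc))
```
OP

ValueError is caught by its specific handler, not AttributeError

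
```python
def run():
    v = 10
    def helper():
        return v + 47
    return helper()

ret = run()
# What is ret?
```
57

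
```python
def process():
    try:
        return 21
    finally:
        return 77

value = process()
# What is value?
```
77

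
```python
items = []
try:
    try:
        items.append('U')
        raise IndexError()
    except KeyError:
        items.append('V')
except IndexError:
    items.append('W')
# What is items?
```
['U', 'W']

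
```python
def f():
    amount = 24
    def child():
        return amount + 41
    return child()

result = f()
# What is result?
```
65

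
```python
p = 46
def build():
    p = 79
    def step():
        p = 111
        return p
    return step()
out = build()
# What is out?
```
111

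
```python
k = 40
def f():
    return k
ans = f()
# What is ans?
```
40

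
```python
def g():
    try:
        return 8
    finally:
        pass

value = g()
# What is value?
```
8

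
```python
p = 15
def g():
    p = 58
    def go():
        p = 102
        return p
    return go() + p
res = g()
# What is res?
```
160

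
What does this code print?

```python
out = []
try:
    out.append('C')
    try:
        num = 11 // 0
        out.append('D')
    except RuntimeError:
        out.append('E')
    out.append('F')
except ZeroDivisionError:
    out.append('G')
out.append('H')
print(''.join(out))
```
CGH

Inner handler doesn't match, propagates to outer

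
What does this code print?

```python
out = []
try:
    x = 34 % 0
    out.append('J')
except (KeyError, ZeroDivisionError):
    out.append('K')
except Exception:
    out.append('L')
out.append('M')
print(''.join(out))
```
KM

ZeroDivisionError matches tuple containing it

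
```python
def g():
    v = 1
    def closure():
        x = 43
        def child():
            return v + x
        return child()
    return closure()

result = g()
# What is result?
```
44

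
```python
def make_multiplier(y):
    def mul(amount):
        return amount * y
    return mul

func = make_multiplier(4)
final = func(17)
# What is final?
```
68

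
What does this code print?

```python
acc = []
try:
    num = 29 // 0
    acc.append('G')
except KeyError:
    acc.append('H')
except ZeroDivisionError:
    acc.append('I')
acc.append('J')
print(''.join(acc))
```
IJ

ZeroDivisionError is caught by its specific handler, not KeyError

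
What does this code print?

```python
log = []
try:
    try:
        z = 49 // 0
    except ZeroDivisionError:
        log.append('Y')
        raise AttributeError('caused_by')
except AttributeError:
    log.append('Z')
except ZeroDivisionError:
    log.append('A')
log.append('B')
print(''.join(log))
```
YZB

AttributeError raised and caught, original ZeroDivisionError not re-raised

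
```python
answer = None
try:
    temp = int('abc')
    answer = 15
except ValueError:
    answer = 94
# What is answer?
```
94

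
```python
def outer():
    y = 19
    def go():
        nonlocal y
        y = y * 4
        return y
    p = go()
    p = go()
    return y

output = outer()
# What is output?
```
304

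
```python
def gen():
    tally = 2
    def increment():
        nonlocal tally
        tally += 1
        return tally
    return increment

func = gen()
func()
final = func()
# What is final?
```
4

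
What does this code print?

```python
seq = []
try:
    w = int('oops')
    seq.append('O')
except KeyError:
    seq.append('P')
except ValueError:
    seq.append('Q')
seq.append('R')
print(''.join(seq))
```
QR

ValueError is caught by its specific handler, not KeyError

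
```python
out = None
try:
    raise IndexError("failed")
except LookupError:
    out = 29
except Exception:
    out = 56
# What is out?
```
29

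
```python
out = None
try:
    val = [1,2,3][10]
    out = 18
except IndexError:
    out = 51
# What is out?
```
51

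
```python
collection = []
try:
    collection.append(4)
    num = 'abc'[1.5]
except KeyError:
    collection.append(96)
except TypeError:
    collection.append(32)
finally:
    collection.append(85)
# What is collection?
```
[4, 32, 85]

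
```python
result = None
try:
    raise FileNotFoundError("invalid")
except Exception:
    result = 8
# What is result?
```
8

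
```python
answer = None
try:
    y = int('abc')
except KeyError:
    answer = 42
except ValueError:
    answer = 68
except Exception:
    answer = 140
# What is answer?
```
68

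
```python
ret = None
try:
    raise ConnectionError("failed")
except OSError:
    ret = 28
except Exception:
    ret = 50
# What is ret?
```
28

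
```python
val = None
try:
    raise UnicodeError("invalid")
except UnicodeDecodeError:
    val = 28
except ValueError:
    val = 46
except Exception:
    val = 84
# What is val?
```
46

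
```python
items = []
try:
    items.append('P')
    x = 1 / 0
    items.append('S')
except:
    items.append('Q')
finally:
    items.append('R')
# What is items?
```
['P', 'Q', 'R']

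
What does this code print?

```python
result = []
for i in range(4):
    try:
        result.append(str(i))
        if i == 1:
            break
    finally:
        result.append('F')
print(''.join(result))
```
0F1F

finally runs even when breaking out of loop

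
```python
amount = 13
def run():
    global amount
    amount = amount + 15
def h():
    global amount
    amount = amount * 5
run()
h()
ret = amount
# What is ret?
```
140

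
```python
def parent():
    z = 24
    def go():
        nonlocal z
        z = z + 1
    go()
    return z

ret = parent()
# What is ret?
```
25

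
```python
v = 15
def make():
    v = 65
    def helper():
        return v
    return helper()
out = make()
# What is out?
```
65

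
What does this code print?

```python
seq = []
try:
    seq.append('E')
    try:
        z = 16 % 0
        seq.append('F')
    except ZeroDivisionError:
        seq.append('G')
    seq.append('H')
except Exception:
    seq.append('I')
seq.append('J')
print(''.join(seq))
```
EGHJ

Inner exception caught by inner handler, outer continues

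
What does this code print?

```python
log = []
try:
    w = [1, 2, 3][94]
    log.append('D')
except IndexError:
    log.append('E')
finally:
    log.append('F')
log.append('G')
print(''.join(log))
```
EFG

finally always runs, even after exception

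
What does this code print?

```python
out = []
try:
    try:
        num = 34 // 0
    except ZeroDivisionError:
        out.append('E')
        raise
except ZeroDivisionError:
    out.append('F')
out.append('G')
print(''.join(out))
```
EFG

raise without argument re-raises current exception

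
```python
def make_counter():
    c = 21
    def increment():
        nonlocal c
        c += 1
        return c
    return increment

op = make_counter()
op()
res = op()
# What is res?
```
23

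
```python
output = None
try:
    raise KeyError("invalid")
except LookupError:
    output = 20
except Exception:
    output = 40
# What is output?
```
20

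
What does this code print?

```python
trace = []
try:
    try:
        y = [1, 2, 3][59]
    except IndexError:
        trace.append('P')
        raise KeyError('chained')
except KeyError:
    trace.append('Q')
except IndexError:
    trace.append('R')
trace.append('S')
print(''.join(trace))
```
PQS

KeyError raised and caught, original IndexError not re-raised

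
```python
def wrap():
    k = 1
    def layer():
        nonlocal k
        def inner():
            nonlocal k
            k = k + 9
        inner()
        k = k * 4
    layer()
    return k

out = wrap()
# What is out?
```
40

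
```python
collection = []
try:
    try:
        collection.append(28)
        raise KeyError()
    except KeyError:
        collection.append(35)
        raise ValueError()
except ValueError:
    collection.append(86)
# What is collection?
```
[28, 35, 86]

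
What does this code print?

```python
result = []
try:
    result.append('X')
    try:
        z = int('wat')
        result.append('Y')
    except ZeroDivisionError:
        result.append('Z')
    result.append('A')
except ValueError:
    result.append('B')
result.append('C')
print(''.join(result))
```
XBC

Inner handler doesn't match, propagates to outer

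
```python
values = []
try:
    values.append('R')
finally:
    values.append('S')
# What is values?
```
['R', 'S']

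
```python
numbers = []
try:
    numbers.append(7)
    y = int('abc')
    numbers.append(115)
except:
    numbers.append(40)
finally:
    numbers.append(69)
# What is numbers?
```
[7, 40, 69]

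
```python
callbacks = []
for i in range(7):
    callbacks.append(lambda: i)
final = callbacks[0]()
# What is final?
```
6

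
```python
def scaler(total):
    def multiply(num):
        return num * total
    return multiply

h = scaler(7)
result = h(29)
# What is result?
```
203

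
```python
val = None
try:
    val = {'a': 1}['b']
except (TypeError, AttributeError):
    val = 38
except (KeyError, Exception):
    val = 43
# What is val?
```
43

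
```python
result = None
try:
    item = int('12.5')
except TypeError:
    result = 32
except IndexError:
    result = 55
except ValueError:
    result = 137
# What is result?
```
137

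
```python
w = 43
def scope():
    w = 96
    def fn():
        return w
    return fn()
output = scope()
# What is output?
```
96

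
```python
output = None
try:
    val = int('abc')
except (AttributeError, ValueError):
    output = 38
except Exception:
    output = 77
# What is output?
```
38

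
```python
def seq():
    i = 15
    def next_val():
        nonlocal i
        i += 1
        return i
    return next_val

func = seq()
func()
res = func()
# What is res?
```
17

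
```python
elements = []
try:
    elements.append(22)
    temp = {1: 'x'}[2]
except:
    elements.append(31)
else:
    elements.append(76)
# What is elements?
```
[22, 31]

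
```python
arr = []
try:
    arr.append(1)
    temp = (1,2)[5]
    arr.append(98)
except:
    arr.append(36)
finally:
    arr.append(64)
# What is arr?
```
[1, 36, 64]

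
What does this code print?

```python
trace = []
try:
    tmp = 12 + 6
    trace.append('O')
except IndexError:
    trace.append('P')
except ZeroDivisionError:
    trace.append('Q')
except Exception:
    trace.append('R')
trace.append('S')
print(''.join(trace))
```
OS

No exception, try block completes normally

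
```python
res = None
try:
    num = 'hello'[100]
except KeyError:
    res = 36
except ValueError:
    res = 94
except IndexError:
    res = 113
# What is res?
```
113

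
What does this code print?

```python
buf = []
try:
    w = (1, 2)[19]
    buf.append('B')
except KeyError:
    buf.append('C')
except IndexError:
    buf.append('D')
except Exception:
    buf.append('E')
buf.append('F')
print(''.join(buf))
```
DF

IndexError matches before generic Exception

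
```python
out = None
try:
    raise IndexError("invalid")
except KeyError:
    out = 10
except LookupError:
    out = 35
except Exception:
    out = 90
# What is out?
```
35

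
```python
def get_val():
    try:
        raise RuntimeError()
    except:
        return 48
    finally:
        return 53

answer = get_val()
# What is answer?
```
53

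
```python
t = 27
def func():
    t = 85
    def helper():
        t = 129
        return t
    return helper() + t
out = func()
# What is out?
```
214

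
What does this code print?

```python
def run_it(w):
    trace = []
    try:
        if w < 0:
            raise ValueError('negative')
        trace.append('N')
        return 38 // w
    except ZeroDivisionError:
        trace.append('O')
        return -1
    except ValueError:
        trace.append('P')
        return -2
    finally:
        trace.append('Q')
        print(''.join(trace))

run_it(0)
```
NOQ

w=0 causes ZeroDivisionError, caught, finally prints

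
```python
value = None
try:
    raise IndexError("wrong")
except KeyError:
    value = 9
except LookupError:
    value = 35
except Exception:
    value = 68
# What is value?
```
35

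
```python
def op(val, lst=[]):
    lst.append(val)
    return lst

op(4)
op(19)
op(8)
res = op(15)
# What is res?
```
[4, 19, 8, 15]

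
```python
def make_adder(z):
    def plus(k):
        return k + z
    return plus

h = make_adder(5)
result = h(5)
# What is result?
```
10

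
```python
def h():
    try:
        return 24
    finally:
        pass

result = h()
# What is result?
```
24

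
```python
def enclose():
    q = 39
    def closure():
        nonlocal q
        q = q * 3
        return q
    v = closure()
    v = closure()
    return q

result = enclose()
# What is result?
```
351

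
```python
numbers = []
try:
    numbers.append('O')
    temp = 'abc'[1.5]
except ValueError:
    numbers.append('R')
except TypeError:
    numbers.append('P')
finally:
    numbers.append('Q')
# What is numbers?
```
['O', 'P', 'Q']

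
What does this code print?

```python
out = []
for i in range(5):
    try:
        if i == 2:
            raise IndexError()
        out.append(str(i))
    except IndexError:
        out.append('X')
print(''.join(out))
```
01X34

Exception on i=2 caught, loop continues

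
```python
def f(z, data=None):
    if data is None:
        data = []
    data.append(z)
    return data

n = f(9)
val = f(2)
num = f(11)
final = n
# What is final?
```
[9]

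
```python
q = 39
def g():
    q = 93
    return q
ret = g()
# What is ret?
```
93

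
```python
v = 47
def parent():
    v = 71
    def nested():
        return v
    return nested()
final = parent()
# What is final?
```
71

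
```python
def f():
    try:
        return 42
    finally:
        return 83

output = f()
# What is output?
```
83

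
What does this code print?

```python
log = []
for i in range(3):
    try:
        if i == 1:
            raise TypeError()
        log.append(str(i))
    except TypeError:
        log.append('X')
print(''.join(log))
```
0X2

Exception on i=1 caught, loop continues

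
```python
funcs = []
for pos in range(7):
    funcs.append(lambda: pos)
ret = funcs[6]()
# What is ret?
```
6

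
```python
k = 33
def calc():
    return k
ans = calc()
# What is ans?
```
33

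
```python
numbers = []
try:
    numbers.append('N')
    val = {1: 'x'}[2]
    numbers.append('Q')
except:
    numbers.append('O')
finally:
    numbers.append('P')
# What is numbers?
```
['N', 'O', 'P']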